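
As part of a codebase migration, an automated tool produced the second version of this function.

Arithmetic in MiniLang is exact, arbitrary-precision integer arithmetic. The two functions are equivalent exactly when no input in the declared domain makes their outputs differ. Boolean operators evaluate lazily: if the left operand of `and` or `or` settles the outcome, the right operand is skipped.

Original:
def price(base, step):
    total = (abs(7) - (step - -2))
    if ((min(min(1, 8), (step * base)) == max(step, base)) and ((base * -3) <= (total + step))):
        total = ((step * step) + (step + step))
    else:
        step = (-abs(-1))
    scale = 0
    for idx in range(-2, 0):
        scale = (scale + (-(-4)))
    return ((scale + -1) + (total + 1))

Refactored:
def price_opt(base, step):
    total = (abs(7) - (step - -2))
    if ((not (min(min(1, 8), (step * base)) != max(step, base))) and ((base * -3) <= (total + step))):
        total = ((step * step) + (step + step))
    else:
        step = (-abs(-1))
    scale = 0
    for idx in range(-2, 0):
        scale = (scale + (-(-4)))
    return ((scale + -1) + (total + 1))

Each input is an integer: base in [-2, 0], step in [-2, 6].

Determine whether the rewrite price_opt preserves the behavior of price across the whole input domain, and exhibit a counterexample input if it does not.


This is a faithful refactor — comparison usage differs, and boolean connective usage differs, but the computed results match everywhere.
Tracing base=0, step=6: price: total := -1 | ((min(min(1, 8), (step * base)) == max(step, base)) and ((base * -3) <= (total + step))): false | step := -1 | scale := 0 | iter idx=-2: | scale := 4 | iter idx=-1: | scale := 8 | result 7 | price_opt: total := -1 | ((not (min(min(1, 8), (step * base)) != max(step, base))) and ((base * -3) <= (total + step))): false | step := -1 | scale := 0 | iter idx=-2: | scale := 4 | iter idx=-1: | scale := 8 | result 7 — matching result 7.
Across all 27 domain points the two functions coincide.
verdict: equivalent


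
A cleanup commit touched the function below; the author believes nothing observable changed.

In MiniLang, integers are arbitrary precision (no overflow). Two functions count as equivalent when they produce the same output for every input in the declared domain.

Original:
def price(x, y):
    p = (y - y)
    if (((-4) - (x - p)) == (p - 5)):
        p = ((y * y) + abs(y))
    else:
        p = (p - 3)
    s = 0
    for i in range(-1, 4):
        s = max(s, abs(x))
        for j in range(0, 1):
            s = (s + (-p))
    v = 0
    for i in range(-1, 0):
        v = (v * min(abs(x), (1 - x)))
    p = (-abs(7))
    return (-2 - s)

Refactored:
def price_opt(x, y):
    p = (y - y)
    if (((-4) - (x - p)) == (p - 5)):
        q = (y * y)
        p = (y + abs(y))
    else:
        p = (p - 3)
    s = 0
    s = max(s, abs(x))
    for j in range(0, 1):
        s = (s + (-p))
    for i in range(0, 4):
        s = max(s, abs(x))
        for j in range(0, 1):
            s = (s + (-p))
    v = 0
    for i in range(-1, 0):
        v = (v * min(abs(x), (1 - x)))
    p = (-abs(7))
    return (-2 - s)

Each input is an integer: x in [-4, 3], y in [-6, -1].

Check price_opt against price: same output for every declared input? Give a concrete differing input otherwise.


Try x=1, y=-6.
price: p = 0; (((-4) - (x - p)) == (p - 5)) -> true; p = 42; s = 0; [i=-1]; s = 1; [j=0]; s = -41; [i=0]; s = 1; [j=0]; s = -41; [i=1]; s = 1; [j=0]; s = -41; [i=2]; s = 1; [j=0]; s = -41; [i=3]; s = 1; [j=0]; s = -41; v = 0; [i=-1]; v = 0; p = -7; return 39
price_opt: p = 0; (((-4) - (x - p)) == (p - 5)) -> true; q = 36; p = 0; s = 0; s = 1; [j=0]; s = 1; [i=0]; s = 1; [j=0]; s = 1; [i=1]; s = 1; [j=0]; s = 1; [i=2]; s = 1; [j=0]; s = 1; [i=3]; s = 1; [j=0]; s = 1; v = 0; [i=-1]; v = 0; p = -7; return -3
39 vs -3 — the two versions disagree here.
verdict: not equivalent; witness: x=1, y=-6


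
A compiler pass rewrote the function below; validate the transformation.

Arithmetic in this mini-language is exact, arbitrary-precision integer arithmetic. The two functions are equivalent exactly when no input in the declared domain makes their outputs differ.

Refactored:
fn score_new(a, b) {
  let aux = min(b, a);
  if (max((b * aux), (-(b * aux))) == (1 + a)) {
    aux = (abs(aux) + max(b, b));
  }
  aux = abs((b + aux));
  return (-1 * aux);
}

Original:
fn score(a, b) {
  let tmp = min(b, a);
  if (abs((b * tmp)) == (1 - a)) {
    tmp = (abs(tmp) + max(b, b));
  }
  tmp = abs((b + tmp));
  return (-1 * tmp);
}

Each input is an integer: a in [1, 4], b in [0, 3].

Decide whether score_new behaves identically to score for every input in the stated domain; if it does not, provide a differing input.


These are not equivalent — on a=1, b=2 the outputs split (-3 vs -5).
score: tmp := 1 | (abs((b * tmp)) == (1 - a)): false | tmp := 3 | result -3
score_new: aux := 1 | (max((b * aux), (-(b * aux))) == (1 + a)): true | aux := 3 | aux := 5 | result -5
verdict: not equivalent; witness: a=1, b=2


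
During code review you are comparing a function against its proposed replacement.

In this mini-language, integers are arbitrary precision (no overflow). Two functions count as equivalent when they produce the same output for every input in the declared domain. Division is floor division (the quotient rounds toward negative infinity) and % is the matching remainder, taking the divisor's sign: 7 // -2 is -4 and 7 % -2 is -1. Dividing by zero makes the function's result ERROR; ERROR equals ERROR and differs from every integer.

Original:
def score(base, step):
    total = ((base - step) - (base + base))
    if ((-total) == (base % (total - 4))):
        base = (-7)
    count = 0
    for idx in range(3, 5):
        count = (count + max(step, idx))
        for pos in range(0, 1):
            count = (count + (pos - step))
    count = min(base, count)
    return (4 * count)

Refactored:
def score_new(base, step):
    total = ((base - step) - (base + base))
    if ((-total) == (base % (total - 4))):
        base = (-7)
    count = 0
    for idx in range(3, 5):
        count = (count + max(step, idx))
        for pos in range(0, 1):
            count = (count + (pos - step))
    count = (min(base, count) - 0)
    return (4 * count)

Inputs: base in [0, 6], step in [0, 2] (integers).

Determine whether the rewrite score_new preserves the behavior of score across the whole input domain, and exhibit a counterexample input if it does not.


Side by side, the visible changes include: arithmetic usage differs, and constant usage differs.
Spot check at base=4, step=2 — score: total becomes -6; next ((-total) == (base % (total - 4))) evaluates to false; next count becomes 0; next at idx=3:; next count becomes 3; next at pos=0:; next count becomes 1; next at idx=4:; next count becomes 5; next at pos=0:; next count becomes 3; next count becomes 3; next final value 12. score_new: total becomes -6; next ((-total) == (base % (total - 4))) evaluates to false; next count becomes 0; next at idx=3:; next count becomes 3; next at pos=0:; next count becomes 1; next at idx=4:; next count becomes 5; next at pos=0:; next count becomes 3; next count becomes 3; next final value 12. Both give 12.
Every one of the 21 inputs gives matching results.
verdict: equivalent


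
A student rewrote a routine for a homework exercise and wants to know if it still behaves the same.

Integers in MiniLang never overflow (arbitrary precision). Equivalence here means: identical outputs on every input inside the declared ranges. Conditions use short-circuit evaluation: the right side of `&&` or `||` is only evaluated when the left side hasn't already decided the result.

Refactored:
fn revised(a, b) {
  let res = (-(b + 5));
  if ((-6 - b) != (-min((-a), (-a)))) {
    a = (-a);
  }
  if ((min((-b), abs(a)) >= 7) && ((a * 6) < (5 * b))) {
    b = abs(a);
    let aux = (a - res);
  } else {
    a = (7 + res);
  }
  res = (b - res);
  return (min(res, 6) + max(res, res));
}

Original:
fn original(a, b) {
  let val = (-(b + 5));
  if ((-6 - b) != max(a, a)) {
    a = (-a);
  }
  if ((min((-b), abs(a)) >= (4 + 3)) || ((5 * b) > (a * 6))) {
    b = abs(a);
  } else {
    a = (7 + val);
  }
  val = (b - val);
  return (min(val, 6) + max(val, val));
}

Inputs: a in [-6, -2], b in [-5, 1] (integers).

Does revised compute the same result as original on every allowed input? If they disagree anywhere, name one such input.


Run the pair on a=-6, b=0.
original: val becomes -5; next ((-6 - b) != max(a, a)) evaluates to false; next ((min((-b), abs(a)) >= (4 + 3)) || ((5 * b) > (a * 6))) evaluates to true; next b becomes 6; next val becomes 11; next final value 17
revised: res becomes -5; next ((-6 - b) != (-min((-a), (-a)))) evaluates to false; next ((min((-b), abs(a)) >= 7) && ((a * 6) < (5 * b))) evaluates to false; next a becomes 2; next res becomes 5; next final value 10
17 vs 10 — the two versions disagree here.
verdict: not equivalent; witness: a=-6, b=0


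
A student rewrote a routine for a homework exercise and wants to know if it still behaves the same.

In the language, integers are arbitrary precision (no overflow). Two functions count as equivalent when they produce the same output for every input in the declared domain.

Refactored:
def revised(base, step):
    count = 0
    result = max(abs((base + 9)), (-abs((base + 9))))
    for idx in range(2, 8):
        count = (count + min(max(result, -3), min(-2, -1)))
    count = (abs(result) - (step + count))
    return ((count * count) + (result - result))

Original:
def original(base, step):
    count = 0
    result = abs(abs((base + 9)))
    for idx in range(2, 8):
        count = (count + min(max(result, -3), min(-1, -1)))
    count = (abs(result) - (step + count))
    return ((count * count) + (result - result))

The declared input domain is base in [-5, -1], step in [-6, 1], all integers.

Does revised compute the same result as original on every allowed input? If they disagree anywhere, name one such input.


base=-5, step=-6 yields 256 from original but 484 from revised.
verdict: not equivalent; witness: base=-5, step=-6


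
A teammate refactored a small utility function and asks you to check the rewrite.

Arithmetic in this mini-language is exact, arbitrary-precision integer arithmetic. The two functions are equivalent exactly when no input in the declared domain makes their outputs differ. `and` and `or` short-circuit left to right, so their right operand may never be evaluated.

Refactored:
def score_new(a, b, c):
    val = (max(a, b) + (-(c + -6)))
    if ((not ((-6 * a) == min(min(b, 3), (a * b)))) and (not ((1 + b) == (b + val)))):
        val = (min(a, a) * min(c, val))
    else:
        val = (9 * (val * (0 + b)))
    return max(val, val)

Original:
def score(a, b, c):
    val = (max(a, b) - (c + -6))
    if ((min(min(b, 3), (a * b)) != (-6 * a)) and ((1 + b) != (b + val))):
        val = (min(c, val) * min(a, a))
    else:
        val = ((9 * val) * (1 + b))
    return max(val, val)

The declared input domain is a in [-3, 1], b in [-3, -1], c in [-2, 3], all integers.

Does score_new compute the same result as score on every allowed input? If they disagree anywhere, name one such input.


At a=-3, b=-3, c=2: score gives -18, score_new gives -27.
verdict: not equivalent; witness: a=-3, b=-3, c=2


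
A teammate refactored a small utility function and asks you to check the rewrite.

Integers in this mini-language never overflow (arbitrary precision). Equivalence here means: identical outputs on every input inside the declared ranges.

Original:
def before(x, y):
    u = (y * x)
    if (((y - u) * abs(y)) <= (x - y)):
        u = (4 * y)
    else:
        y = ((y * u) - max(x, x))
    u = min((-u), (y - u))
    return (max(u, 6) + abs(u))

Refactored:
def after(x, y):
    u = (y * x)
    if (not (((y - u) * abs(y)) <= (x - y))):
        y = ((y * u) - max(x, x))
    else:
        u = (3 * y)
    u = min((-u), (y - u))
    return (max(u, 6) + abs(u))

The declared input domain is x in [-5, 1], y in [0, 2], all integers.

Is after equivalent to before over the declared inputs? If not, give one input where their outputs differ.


Try x=1, y=1.
before: u=1, then (((y - u) * abs(y)) <= (x - y)) is true, then u=4, then u=-4, then returns 10
after: u=1, then (not (((y - u) * abs(y)) <= (x - y))) is false, then u=3, then u=-3, then returns 9
10 != 9, so the rewrite changes behavior.
verdict: not equivalent; witness: x=1, y=1


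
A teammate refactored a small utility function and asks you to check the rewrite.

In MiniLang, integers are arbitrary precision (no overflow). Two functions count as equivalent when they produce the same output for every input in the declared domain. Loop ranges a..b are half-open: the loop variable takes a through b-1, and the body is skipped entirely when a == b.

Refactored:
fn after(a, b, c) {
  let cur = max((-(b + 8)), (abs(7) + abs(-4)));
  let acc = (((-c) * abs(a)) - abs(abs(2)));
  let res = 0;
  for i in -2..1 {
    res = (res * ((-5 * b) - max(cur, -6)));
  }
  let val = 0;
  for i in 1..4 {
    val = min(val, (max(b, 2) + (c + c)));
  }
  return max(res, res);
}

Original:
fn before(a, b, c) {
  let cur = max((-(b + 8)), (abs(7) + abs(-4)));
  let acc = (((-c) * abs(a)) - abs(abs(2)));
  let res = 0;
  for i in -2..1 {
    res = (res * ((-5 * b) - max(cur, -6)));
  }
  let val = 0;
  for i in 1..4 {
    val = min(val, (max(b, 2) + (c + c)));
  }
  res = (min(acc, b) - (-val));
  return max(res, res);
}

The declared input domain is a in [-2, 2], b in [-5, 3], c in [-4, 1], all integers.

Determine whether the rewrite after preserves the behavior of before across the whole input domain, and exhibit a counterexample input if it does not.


Evaluate both at a=-2, b=-5, c=-4.
before: cur := 11 | acc := 6 | res := 0 | iter i=-2: | res := 0 | iter i=-1: | res := 0 | iter i=0: | res := 0 | val := 0 | iter i=1: | val := -6 | iter i=2: | val := -6 | iter i=3: | val := -6 | res := -11 | result -11
after: cur := 11 | acc := 6 | res := 0 | iter i=-2: | res := 0 | iter i=-1: | res := 0 | iter i=0: | res := 0 | val := 0 | iter i=1: | val := -6 | iter i=2: | val := -6 | iter i=3: | val := -6 | result 0
-11 against 0: the behavior changed.
verdict: not equivalent; witness: a=-2, b=-5, c=-4


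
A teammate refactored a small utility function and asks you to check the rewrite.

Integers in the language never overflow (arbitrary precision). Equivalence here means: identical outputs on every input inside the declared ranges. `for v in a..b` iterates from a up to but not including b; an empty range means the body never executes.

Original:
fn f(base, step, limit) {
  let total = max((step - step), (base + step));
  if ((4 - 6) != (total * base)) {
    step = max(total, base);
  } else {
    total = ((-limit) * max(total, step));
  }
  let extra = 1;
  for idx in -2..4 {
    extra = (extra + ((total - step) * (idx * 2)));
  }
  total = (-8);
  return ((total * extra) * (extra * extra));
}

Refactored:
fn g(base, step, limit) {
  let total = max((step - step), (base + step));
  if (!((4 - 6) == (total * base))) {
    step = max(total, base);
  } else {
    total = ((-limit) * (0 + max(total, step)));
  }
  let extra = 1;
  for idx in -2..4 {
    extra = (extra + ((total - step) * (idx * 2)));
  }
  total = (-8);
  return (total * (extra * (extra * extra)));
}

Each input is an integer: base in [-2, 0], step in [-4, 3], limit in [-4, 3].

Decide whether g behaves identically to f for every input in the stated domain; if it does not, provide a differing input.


Equivalent — the differences include arithmetic usage differs; boolean connective usage differs; comparison usage differs; constant usage differs, yet no declared input distinguishes the two.
Tracing base=-1, step=3, limit=-2: f: total=2, then ((4 - 6) != (total * base)) is false, then total=6, then extra=1, then (idx=-2), then extra=-11, then (idx=-1), then extra=-17, then (idx=0), then extra=-17, then (idx=1), then extra=-11, then (idx=2), then extra=1, then (idx=3), then extra=19, then total=-8, then returns -54872 | g: total=2, then (!((4 - 6) == (total * base))) is false, then total=6, then extra=1, then (idx=-2), then extra=-11, then (idx=-1), then extra=-17, then (idx=0), then extra=-17, then (idx=1), then extra=-11, then (idx=2), then extra=1, then (idx=3), then extra=19, then total=-8, then returns -54872 — matching result -54872.
Across all 192 domain points the two functions coincide.
verdict: equivalent


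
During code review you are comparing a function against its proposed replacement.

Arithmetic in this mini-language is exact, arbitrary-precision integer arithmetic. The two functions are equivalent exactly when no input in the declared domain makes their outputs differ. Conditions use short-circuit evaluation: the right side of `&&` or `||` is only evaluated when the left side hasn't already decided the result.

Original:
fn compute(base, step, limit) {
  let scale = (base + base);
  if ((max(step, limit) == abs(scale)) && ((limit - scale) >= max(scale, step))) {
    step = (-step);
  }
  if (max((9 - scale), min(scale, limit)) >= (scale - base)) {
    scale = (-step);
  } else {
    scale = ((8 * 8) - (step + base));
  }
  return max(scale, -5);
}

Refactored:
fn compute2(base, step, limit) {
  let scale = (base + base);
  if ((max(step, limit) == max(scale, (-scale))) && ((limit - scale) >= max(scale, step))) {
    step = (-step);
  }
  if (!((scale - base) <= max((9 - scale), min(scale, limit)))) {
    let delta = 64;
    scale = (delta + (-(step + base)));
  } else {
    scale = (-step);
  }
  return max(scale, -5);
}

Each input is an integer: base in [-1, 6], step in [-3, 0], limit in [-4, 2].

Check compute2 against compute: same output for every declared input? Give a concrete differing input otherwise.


Side by side, the visible changes include: boolean connective usage differs; statement counts differ; min/max/abs usage differs; local variable names differ; arithmetic usage differs; constant usage differs; comparison usage differs.
Spot check at base=1, step=-2, limit=2 — compute: scale := 2 | ((max(step, limit) == abs(scale)) && ((limit - scale) >= max(scale, step))): false | (max((9 - scale), min(scale, limit)) >= (scale - base)): true | scale := 2 | result 2. compute2: scale := 2 | ((max(step, limit) == max(scale, (-scale))) && ((limit - scale) >= max(scale, step))): false | (!((scale - base) <= max((9 - scale), min(scale, limit)))): false | scale := 2 | result 2. Both give 2.
Checked all 224 inputs in the declared domain: the outputs agree on every one.
verdict: equivalent


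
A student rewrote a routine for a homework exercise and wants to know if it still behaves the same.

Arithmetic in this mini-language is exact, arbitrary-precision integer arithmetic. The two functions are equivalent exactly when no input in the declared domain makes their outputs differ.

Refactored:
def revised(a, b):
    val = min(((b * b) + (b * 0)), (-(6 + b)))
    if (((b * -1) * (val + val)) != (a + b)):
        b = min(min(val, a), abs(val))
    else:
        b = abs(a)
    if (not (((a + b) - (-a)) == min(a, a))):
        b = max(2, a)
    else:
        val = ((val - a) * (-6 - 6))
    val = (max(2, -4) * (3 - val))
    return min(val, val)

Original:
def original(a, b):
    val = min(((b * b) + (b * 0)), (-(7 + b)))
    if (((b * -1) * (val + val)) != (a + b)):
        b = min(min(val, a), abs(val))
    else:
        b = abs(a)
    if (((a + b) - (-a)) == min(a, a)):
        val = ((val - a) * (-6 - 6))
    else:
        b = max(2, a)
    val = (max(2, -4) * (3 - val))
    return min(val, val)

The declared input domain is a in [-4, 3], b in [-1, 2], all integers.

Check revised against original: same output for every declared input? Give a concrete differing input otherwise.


Try a=-4, b=-1.
original: val := -6 | (((b * -1) * (val + val)) != (a + b)): true | b := -6 | (((a + b) - (-a)) == min(a, a)): false | b := 2 | val := 18 | result 18
revised: val := -5 | (((b * -1) * (val + val)) != (a + b)): true | b := -5 | (not (((a + b) - (-a)) == min(a, a))): true | b := 2 | val := 16 | result 16
18 != 16, so the rewrite changes behavior.
verdict: not equivalent; witness: a=-4, b=-1


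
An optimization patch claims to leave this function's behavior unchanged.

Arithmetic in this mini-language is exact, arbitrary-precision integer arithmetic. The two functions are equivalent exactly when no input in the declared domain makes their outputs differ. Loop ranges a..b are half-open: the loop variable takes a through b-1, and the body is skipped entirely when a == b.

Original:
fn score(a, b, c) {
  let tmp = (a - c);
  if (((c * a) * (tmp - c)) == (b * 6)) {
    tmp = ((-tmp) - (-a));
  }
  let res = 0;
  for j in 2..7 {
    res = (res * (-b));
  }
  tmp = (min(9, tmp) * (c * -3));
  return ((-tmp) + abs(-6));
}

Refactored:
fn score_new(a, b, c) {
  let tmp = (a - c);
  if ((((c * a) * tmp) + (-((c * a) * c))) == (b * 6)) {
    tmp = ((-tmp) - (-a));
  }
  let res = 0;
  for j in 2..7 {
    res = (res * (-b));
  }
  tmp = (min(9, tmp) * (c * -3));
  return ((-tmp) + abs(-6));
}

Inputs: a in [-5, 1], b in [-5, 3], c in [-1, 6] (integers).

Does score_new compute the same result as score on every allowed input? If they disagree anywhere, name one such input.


Side by side, the visible changes include: arithmetic usage differs.
Spot check at a=-5, b=-3, c=3 — score: tmp := -8 | (((c * a) * (tmp - c)) == (b * 6)): false | res := 0 | iter j=2: | res := 0 | iter j=3: | res := 0 | iter j=4: | res := 0 | iter j=5: | res := 0 | iter j=6: | res := 0 | tmp := 72 | result -66. score_new: tmp := -8 | ((((c * a) * tmp) + (-((c * a) * c))) == (b * 6)): false | res := 0 | iter j=2: | res := 0 | iter j=3: | res := 0 | iter j=4: | res := 0 | iter j=5: | res := 0 | iter j=6: | res := 0 | tmp := 72 | result -66. Both give -66.
Checked all 504 inputs in the declared domain: the outputs agree on every one.
verdict: equivalent


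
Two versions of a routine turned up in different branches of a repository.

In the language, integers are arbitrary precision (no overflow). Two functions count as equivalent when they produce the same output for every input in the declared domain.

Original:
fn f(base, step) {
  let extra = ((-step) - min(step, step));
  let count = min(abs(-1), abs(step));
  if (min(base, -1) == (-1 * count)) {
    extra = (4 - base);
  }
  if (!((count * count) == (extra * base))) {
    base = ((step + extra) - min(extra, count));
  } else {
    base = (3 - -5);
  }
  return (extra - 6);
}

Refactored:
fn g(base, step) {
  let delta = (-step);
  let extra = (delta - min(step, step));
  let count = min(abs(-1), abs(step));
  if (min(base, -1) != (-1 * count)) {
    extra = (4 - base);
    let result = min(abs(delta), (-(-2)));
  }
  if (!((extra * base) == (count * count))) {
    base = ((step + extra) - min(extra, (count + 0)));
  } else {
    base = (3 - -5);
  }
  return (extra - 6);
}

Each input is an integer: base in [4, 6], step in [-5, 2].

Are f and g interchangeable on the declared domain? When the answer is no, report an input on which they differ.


Not equivalent: base=4, step=-5 separates them (-6 vs 4).
f: extra becomes 10; next count becomes 1; next (min(base, -1) == (-1 * count)) evaluates to true; next extra becomes 0; next (!((count * count) == (extra * base))) evaluates to true; next base becomes -5; next final value -6
g: delta becomes 5; next extra becomes 10; next count becomes 1; next (min(base, -1) != (-1 * count)) evaluates to false; next (!((extra * base) == (count * count))) evaluates to true; next base becomes 4; next final value 4
verdict: not equivalent; witness: base=4, step=-5


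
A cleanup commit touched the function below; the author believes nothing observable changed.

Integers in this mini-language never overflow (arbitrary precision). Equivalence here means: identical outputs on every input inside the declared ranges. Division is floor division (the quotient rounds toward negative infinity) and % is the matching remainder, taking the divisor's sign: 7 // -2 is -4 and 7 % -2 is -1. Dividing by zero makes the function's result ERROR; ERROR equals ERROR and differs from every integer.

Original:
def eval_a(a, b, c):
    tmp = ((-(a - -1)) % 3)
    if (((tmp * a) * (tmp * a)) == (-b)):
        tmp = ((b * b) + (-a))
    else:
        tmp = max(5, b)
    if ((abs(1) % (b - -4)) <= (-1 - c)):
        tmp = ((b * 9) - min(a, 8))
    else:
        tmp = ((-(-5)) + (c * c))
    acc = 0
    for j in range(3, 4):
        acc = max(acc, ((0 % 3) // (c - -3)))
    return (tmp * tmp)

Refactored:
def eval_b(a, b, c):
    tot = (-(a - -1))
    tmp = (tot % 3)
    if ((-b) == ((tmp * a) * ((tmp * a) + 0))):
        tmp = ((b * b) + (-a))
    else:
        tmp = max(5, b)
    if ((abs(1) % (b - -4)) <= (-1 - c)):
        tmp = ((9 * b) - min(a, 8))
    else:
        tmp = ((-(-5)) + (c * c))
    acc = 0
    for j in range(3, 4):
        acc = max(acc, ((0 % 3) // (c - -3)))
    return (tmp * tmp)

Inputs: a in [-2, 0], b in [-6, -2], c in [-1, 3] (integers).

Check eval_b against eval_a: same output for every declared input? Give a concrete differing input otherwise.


Comparing the listings, the differences include: constant usage differs, plus statement counts differ, plus arithmetic usage differs, plus local variable names differ.
Spot check at a=0, b=-2, c=3 — eval_a: tmp := 2 | (((tmp * a) * (tmp * a)) == (-b)): false | tmp := 5 | ((abs(1) % (b - -4)) <= (-1 - c)): false | tmp := 14 | acc := 0 | iter j=3: | acc := 0 | result 196. eval_b: tot := -1 | tmp := 2 | ((-b) == ((tmp * a) * ((tmp * a) + 0))): false | tmp := 5 | ((abs(1) % (b - -4)) <= (-1 - c)): false | tmp := 14 | acc := 0 | iter j=3: | acc := 0 | result 196. Both give 196.
An exhaustive pass over the 75 declared inputs shows identical outputs.
verdict: equivalent


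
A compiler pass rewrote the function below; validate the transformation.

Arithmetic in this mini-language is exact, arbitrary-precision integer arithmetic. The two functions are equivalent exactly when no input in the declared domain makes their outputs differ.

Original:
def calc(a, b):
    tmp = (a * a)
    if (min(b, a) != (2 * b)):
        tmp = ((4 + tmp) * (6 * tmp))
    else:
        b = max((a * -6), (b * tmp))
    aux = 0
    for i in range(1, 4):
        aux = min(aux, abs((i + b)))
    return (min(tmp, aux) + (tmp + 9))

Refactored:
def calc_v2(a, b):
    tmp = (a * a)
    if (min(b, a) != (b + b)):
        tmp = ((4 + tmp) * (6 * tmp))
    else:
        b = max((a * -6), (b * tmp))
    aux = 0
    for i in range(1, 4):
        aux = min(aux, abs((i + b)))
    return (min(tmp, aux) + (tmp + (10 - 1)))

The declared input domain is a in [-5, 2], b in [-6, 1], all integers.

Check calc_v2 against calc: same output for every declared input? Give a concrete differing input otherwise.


Equivalent — the differences include constant usage differs, and arithmetic usage differs, yet no declared input distinguishes the two.
One worked example (a=-4, b=-2) — calc: tmp := 16 | (min(b, a) != (2 * b)): false | b := 24 | aux := 0 | iter i=1: | aux := 0 | iter i=2: | aux := 0 | iter i=3: | aux := 0 | result 25; calc_v2: tmp := 16 | (min(b, a) != (b + b)): false | b := 24 | aux := 0 | iter i=1: | aux := 0 | iter i=2: | aux := 0 | iter i=3: | aux := 0 | result 25; agreement on 25.
Sweeping the whole domain (64 inputs) finds no disagreement.
verdict: equivalent


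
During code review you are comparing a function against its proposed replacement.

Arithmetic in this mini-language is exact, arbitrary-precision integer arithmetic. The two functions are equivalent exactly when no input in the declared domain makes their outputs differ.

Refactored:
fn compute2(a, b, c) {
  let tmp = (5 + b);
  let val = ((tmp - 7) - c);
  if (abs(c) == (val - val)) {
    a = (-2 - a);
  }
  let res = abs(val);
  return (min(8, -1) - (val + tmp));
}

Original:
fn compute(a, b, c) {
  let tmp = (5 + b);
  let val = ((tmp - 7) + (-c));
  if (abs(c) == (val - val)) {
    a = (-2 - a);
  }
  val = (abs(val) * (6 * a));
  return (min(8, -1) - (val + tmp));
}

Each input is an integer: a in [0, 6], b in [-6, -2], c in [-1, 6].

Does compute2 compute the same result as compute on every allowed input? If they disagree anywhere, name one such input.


Try a=0, b=-6, c=-1.
compute: tmp := -1 | val := -7 | (abs(c) == (val - val)): false | val := 0 | result 0
compute2: tmp := -1 | val := -7 | (abs(c) == (val - val)): false | res := 7 | result 7
0 against 7: the behavior changed.
verdict: not equivalent; witness: a=0, b=-6, c=-1


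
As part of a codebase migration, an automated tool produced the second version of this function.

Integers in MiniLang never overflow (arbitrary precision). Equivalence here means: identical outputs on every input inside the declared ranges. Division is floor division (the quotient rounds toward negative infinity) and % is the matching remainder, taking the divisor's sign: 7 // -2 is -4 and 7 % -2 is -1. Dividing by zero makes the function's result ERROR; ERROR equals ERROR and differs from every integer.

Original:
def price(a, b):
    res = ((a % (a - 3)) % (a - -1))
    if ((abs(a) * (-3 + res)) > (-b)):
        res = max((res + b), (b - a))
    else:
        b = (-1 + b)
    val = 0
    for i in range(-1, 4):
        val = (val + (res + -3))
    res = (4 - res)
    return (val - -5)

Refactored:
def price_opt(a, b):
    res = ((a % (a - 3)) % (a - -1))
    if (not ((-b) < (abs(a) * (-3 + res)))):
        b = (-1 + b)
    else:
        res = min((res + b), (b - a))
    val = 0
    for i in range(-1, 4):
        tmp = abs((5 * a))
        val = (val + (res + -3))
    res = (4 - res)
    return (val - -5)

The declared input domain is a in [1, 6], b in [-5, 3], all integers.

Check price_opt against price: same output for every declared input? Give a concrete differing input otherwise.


These are not equivalent — on a=1, b=3 the outputs split (10 vs 0).
price: res=1, then ((abs(a) * (-3 + res)) > (-b)) is true, then res=4, then val=0, then (i=-1), then val=1, then (i=0), then val=2, then (i=1), then val=3, then (i=2), then val=4, then (i=3), then val=5, then res=0, then returns 10
price_opt: res=1, then (not ((-b) < (abs(a) * (-3 + res)))) is false, then res=2, then val=0, then (i=-1), then tmp=5, then val=-1, then (i=0), then tmp=5, then val=-2, then (i=1), then tmp=5, then val=-3, then (i=2), then tmp=5, then val=-4, then (i=3), then tmp=5, then val=-5, then res=2, then returns 0
verdict: not equivalent; witness: a=1, b=3


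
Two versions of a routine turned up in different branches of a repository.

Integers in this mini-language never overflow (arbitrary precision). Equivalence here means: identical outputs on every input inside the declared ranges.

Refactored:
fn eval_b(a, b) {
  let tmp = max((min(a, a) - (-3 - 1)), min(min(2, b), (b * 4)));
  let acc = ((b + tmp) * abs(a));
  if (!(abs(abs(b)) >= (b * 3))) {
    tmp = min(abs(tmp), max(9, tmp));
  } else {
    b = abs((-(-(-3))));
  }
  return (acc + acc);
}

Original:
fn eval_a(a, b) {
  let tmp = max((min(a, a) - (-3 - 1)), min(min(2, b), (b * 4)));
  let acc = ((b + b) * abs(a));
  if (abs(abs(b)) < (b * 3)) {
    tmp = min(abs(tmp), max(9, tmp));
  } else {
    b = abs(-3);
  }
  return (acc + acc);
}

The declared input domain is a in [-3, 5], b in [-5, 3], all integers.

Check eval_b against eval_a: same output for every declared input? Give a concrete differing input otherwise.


Consider the input a=-3, b=-5.
eval_a: tmp := 1 | acc := -30 | (abs(abs(b)) < (b * 3)): false | b := 3 | result -60
eval_b: tmp := 1 | acc := -12 | (!(abs(abs(b)) >= (b * 3))): false | b := 3 | result -24
-60 and -24 differ, so these are not the same function on this domain.
verdict: not equivalent; witness: a=-3, b=-5


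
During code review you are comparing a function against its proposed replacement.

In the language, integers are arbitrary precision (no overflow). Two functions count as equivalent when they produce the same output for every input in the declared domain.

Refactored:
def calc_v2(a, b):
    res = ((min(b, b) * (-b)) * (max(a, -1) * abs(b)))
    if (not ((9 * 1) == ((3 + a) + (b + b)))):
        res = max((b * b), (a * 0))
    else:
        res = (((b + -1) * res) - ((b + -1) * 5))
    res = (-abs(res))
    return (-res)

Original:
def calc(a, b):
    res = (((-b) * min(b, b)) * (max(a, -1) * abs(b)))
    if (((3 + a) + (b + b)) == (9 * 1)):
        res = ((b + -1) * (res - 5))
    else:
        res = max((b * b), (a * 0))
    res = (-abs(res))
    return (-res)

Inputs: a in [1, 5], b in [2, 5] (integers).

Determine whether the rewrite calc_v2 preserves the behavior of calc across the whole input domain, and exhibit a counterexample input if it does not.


The two are interchangeable: boolean connective usage differs, and arithmetic usage differs, and constant usage differs, and every declared input agrees.
One worked example (a=3, b=2) — calc: res becomes -24; next (((3 + a) + (b + b)) == (9 * 1)) evaluates to false; next res becomes 4; next res becomes -4; next final value 4; calc_v2: res becomes -24; next (not ((9 * 1) == ((3 + a) + (b + b)))) evaluates to true; next res becomes 4; next res becomes -4; next final value 4; agreement on 4.
Across all 20 domain points the two functions coincide.
verdict: equivalent


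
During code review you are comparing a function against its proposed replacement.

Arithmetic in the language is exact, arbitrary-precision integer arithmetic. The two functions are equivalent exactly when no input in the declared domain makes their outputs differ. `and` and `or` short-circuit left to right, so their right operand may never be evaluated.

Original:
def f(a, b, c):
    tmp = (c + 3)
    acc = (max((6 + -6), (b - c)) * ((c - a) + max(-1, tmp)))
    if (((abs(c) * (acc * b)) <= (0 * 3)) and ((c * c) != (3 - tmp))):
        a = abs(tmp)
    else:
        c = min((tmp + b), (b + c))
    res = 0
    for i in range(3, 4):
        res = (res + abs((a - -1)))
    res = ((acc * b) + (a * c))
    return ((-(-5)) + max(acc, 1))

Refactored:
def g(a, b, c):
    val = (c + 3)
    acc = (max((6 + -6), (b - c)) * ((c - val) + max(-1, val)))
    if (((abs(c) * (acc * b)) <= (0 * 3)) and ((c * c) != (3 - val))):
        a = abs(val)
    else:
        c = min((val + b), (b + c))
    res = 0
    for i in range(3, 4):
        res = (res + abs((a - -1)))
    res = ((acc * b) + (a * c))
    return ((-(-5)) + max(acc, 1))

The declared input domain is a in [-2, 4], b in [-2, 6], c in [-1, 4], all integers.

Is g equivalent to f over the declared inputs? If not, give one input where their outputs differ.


There is a counterexample at a=-2, b=0, c=-1: 8 on one side, 6 on the other.
f: tmp=2, then acc=3, then (((abs(c) * (acc * b)) <= (0 * 3)) and ((c * c) != (3 - tmp))) is false, then c=-1, then res=0, then (i=3), then res=1, then res=2, then returns 8
g: val=2, then acc=-1, then (((abs(c) * (acc * b)) <= (0 * 3)) and ((c * c) != (3 - val))) is false, then c=-1, then res=0, then (i=3), then res=1, then res=2, then returns 6
verdict: not equivalent; witness: a=-2, b=0, c=-1


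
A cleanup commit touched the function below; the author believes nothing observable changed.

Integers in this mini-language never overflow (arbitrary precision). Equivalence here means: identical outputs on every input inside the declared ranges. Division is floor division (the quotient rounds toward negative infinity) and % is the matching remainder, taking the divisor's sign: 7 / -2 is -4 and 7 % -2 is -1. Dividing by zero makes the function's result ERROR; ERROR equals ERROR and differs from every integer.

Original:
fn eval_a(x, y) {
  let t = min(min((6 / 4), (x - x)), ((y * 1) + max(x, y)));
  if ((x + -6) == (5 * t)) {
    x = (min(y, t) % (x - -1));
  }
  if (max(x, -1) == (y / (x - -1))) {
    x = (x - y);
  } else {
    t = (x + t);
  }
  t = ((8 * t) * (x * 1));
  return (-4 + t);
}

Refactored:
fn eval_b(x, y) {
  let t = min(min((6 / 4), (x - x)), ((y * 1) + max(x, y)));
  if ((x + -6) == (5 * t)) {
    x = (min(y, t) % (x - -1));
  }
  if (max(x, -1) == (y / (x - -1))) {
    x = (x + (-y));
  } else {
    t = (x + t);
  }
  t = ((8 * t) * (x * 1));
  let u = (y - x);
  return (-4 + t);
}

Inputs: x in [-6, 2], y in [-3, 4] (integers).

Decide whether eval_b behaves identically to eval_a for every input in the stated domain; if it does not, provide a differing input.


The two are interchangeable: statement counts differ, plus local variable names differ, plus arithmetic usage differs, and every declared input agrees.
Tracing x=2, y=1: eval_a: t becomes 0; next ((x + -6) == (5 * t)) evaluates to false; next (max(x, -1) == (y / (x - -1))) evaluates to false; next t becomes 2; next t becomes 32; next final value 28 | eval_b: t becomes 0; next ((x + -6) == (5 * t)) evaluates to false; next (max(x, -1) == (y / (x - -1))) evaluates to false; next t becomes 2; next t becomes 32; next u becomes -1; next final value 28 — matching result 28.
Checked all 72 inputs in the declared domain: the outputs agree on every one.
verdict: equivalent


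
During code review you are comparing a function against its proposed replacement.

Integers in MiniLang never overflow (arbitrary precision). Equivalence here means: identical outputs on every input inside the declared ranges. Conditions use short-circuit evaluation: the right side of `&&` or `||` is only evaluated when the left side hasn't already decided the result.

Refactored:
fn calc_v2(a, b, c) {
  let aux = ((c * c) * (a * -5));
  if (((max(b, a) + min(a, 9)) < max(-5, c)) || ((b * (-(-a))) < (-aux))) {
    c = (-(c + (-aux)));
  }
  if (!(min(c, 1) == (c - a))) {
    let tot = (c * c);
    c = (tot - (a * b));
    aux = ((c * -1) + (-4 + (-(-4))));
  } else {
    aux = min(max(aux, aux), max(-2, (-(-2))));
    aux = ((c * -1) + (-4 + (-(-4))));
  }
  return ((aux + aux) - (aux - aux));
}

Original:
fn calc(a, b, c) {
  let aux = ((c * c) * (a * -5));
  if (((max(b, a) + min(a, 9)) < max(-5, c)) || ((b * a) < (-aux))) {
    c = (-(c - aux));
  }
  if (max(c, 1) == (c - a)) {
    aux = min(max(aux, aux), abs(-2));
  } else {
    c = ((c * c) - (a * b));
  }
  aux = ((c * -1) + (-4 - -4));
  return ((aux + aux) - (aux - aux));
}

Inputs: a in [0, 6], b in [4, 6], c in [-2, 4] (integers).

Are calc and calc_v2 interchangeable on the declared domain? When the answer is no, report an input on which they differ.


There is a counterexample at a=0, b=4, c=-2: -8 on one side, 4 on the other.
calc: aux := 0 | (((max(b, a) + min(a, 9)) < max(-5, c)) || ((b * a) < (-aux))): false | (max(c, 1) == (c - a)): false | c := 4 | aux := -4 | result -8
calc_v2: aux := 0 | (((max(b, a) + min(a, 9)) < max(-5, c)) || ((b * (-(-a))) < (-aux))): false | (!(min(c, 1) == (c - a))): false | aux := 0 | aux := 2 | result 4
verdict: not equivalent; witness: a=0, b=4, c=-2


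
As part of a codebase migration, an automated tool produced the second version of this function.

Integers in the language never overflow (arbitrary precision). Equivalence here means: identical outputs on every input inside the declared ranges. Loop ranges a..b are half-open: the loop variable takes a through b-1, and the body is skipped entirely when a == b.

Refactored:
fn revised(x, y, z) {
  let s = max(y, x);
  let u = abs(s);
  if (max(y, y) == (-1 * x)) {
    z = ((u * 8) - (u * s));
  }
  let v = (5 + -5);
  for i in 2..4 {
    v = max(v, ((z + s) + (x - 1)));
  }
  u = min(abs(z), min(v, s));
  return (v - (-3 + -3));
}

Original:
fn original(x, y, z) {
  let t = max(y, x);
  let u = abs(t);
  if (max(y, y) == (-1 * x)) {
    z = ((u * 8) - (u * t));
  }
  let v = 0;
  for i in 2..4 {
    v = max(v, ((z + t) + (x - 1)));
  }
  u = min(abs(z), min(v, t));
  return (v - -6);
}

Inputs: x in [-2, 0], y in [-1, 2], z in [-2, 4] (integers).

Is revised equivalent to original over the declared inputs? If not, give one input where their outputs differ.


Differences: arithmetic usage differs, and constant usage differs, and local variable names differ — yet all 84 inputs agree.
verdict: equivalent


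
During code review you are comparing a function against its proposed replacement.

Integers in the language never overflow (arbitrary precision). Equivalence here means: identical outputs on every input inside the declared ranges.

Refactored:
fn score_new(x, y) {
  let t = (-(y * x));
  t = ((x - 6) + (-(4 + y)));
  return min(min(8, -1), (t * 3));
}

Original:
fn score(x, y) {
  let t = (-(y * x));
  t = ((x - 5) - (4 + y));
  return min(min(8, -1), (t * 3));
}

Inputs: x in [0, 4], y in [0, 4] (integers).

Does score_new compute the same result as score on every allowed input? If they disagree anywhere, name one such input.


Evaluate both at x=0, y=0.
score: t := 0 | t := -9 | result -27
score_new: t := 0 | t := -10 | result -30
-27 != -30, so the rewrite changes behavior.
verdict: not equivalent; witness: x=0, y=0
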